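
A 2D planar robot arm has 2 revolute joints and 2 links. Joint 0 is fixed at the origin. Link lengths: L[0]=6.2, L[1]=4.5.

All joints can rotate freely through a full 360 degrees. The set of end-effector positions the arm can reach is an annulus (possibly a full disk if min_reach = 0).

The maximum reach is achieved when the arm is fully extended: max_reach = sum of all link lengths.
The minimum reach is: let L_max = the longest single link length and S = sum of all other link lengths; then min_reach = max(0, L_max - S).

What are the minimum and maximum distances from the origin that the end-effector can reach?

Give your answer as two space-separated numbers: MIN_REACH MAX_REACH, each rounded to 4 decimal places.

Answer: 1.7000 10.7000

Derivation:
Link lengths: [6.2, 4.5]
max_reach = 6.2 + 4.5 = 10.7
L_max = max([6.2, 4.5]) = 6.2
S (sum of others) = 10.7 - 6.2 = 4.5
min_reach = max(0, 6.2 - 4.5) = max(0, 1.7) = 1.7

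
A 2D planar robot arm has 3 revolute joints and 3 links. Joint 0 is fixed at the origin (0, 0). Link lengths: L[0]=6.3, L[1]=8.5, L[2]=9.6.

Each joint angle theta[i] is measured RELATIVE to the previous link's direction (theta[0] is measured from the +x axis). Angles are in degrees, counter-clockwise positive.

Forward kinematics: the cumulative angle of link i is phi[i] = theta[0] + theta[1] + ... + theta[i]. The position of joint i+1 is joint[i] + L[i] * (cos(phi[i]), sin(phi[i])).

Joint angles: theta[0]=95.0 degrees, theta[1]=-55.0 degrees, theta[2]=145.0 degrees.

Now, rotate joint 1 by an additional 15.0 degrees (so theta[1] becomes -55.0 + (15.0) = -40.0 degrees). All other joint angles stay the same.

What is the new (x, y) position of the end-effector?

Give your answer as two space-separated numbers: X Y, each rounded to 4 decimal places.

joint[0] = (0.0000, 0.0000)  (base)
link 0: phi[0] = 95 = 95 deg
  cos(95 deg) = -0.0872, sin(95 deg) = 0.9962
  joint[1] = (0.0000, 0.0000) + 6.3 * (-0.0872, 0.9962) = (0.0000 + -0.5491, 0.0000 + 6.2760) = (-0.5491, 6.2760)
link 1: phi[1] = 95 + -40 = 55 deg
  cos(55 deg) = 0.5736, sin(55 deg) = 0.8192
  joint[2] = (-0.5491, 6.2760) + 8.5 * (0.5736, 0.8192) = (-0.5491 + 4.8754, 6.2760 + 6.9628) = (4.3263, 13.2388)
link 2: phi[2] = 95 + -40 + 145 = 200 deg
  cos(200 deg) = -0.9397, sin(200 deg) = -0.3420
  joint[3] = (4.3263, 13.2388) + 9.6 * (-0.9397, -0.3420) = (4.3263 + -9.0210, 13.2388 + -3.2834) = (-4.6947, 9.9554)
End effector: (-4.6947, 9.9554)

Answer: -4.6947 9.9554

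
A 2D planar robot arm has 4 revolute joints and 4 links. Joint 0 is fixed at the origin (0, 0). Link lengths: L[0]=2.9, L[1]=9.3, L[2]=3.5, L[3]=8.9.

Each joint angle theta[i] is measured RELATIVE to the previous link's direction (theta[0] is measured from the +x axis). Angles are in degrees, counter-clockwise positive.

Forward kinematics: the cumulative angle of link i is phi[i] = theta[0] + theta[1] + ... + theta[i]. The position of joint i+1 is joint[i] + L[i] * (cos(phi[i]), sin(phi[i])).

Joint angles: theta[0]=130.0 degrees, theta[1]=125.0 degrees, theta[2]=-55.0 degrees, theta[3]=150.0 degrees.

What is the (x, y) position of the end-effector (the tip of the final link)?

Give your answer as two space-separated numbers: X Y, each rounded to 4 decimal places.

joint[0] = (0.0000, 0.0000)  (base)
link 0: phi[0] = 130 = 130 deg
  cos(130 deg) = -0.6428, sin(130 deg) = 0.7660
  joint[1] = (0.0000, 0.0000) + 2.9 * (-0.6428, 0.7660) = (0.0000 + -1.8641, 0.0000 + 2.2215) = (-1.8641, 2.2215)
link 1: phi[1] = 130 + 125 = 255 deg
  cos(255 deg) = -0.2588, sin(255 deg) = -0.9659
  joint[2] = (-1.8641, 2.2215) + 9.3 * (-0.2588, -0.9659) = (-1.8641 + -2.4070, 2.2215 + -8.9831) = (-4.2711, -6.7616)
link 2: phi[2] = 130 + 125 + -55 = 200 deg
  cos(200 deg) = -0.9397, sin(200 deg) = -0.3420
  joint[3] = (-4.2711, -6.7616) + 3.5 * (-0.9397, -0.3420) = (-4.2711 + -3.2889, -6.7616 + -1.1971) = (-7.5600, -7.9587)
link 3: phi[3] = 130 + 125 + -55 + 150 = 350 deg
  cos(350 deg) = 0.9848, sin(350 deg) = -0.1736
  joint[4] = (-7.5600, -7.9587) + 8.9 * (0.9848, -0.1736) = (-7.5600 + 8.7648, -7.9587 + -1.5455) = (1.2048, -9.5041)
End effector: (1.2048, -9.5041)

Answer: 1.2048 -9.5041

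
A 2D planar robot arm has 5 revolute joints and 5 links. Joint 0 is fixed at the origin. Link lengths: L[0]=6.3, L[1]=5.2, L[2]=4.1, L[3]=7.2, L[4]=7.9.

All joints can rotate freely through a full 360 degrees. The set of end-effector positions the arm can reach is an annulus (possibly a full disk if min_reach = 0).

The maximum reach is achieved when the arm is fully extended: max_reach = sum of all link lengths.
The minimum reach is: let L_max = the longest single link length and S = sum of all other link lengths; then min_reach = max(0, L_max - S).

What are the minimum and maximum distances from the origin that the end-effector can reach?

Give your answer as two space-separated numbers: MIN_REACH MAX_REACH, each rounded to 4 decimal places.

Answer: 0.0000 30.7000

Derivation:
Link lengths: [6.3, 5.2, 4.1, 7.2, 7.9]
max_reach = 6.3 + 5.2 + 4.1 + 7.2 + 7.9 = 30.7
L_max = max([6.3, 5.2, 4.1, 7.2, 7.9]) = 7.9
S (sum of others) = 30.7 - 7.9 = 22.8
min_reach = max(0, 7.9 - 22.8) = max(0, -14.9) = 0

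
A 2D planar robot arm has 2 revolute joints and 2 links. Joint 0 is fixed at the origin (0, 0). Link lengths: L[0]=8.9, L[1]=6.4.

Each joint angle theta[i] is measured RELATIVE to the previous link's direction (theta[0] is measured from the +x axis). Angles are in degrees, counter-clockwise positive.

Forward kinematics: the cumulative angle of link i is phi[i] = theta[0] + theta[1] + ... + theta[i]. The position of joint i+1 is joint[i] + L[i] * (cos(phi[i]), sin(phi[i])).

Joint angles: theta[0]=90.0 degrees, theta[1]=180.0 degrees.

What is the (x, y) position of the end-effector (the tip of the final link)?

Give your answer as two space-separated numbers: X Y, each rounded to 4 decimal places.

Answer: -0.0000 2.5000

Derivation:
joint[0] = (0.0000, 0.0000)  (base)
link 0: phi[0] = 90 = 90 deg
  cos(90 deg) = 0.0000, sin(90 deg) = 1.0000
  joint[1] = (0.0000, 0.0000) + 8.9 * (0.0000, 1.0000) = (0.0000 + 0.0000, 0.0000 + 8.9000) = (0.0000, 8.9000)
link 1: phi[1] = 90 + 180 = 270 deg
  cos(270 deg) = -0.0000, sin(270 deg) = -1.0000
  joint[2] = (0.0000, 8.9000) + 6.4 * (-0.0000, -1.0000) = (0.0000 + -0.0000, 8.9000 + -6.4000) = (-0.0000, 2.5000)
End effector: (-0.0000, 2.5000)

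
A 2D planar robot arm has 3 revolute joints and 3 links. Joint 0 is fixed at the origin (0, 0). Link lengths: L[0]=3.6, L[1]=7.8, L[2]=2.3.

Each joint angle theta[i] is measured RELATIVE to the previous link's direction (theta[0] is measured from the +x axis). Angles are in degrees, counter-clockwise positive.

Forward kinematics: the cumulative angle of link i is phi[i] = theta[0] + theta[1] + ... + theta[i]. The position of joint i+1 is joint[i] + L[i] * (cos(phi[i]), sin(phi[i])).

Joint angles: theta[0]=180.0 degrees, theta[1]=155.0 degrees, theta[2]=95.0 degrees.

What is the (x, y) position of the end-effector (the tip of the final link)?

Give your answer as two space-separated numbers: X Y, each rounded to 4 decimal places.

joint[0] = (0.0000, 0.0000)  (base)
link 0: phi[0] = 180 = 180 deg
  cos(180 deg) = -1.0000, sin(180 deg) = 0.0000
  joint[1] = (0.0000, 0.0000) + 3.6 * (-1.0000, 0.0000) = (0.0000 + -3.6000, 0.0000 + 0.0000) = (-3.6000, 0.0000)
link 1: phi[1] = 180 + 155 = 335 deg
  cos(335 deg) = 0.9063, sin(335 deg) = -0.4226
  joint[2] = (-3.6000, 0.0000) + 7.8 * (0.9063, -0.4226) = (-3.6000 + 7.0692, 0.0000 + -3.2964) = (3.4692, -3.2964)
link 2: phi[2] = 180 + 155 + 95 = 430 deg
  cos(430 deg) = 0.3420, sin(430 deg) = 0.9397
  joint[3] = (3.4692, -3.2964) + 2.3 * (0.3420, 0.9397) = (3.4692 + 0.7866, -3.2964 + 2.1613) = (4.2558, -1.1351)
End effector: (4.2558, -1.1351)

Answer: 4.2558 -1.1351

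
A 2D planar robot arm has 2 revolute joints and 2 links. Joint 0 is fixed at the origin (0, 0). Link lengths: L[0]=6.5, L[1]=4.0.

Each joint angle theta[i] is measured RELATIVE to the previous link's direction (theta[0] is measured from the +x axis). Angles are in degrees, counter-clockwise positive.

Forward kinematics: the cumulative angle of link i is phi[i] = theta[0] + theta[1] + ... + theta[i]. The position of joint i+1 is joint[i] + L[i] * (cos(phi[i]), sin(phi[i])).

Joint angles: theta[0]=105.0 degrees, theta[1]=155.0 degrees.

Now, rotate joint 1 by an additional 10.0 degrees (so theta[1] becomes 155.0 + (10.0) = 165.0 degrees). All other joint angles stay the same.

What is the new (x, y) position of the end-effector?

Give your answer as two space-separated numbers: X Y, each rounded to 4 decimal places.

Answer: -1.6823 2.2785

Derivation:
joint[0] = (0.0000, 0.0000)  (base)
link 0: phi[0] = 105 = 105 deg
  cos(105 deg) = -0.2588, sin(105 deg) = 0.9659
  joint[1] = (0.0000, 0.0000) + 6.5 * (-0.2588, 0.9659) = (0.0000 + -1.6823, 0.0000 + 6.2785) = (-1.6823, 6.2785)
link 1: phi[1] = 105 + 165 = 270 deg
  cos(270 deg) = -0.0000, sin(270 deg) = -1.0000
  joint[2] = (-1.6823, 6.2785) + 4 * (-0.0000, -1.0000) = (-1.6823 + -0.0000, 6.2785 + -4.0000) = (-1.6823, 2.2785)
End effector: (-1.6823, 2.2785)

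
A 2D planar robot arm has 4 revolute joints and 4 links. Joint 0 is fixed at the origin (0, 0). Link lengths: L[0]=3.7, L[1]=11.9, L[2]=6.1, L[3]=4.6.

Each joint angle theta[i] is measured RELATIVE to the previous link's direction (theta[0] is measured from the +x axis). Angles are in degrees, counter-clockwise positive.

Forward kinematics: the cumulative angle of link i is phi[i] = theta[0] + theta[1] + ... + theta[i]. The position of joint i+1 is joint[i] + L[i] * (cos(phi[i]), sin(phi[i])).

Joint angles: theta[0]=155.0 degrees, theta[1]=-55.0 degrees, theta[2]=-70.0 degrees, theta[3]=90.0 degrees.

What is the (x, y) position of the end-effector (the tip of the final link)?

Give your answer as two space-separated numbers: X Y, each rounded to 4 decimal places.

Answer: -2.4370 20.3166

Derivation:
joint[0] = (0.0000, 0.0000)  (base)
link 0: phi[0] = 155 = 155 deg
  cos(155 deg) = -0.9063, sin(155 deg) = 0.4226
  joint[1] = (0.0000, 0.0000) + 3.7 * (-0.9063, 0.4226) = (0.0000 + -3.3533, 0.0000 + 1.5637) = (-3.3533, 1.5637)
link 1: phi[1] = 155 + -55 = 100 deg
  cos(100 deg) = -0.1736, sin(100 deg) = 0.9848
  joint[2] = (-3.3533, 1.5637) + 11.9 * (-0.1736, 0.9848) = (-3.3533 + -2.0664, 1.5637 + 11.7192) = (-5.4198, 13.2829)
link 2: phi[2] = 155 + -55 + -70 = 30 deg
  cos(30 deg) = 0.8660, sin(30 deg) = 0.5000
  joint[3] = (-5.4198, 13.2829) + 6.1 * (0.8660, 0.5000) = (-5.4198 + 5.2828, 13.2829 + 3.0500) = (-0.1370, 16.3329)
link 3: phi[3] = 155 + -55 + -70 + 90 = 120 deg
  cos(120 deg) = -0.5000, sin(120 deg) = 0.8660
  joint[4] = (-0.1370, 16.3329) + 4.6 * (-0.5000, 0.8660) = (-0.1370 + -2.3000, 16.3329 + 3.9837) = (-2.4370, 20.3166)
End effector: (-2.4370, 20.3166)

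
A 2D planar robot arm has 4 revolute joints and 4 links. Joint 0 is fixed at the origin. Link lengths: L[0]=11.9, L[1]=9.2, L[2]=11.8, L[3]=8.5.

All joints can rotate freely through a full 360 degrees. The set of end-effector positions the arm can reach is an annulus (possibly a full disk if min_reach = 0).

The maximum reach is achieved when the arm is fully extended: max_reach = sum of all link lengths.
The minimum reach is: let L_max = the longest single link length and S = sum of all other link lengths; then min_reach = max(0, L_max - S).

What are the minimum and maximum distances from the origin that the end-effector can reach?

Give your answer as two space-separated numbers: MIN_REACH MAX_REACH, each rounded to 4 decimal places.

Link lengths: [11.9, 9.2, 11.8, 8.5]
max_reach = 11.9 + 9.2 + 11.8 + 8.5 = 41.4
L_max = max([11.9, 9.2, 11.8, 8.5]) = 11.9
S (sum of others) = 41.4 - 11.9 = 29.5
min_reach = max(0, 11.9 - 29.5) = max(0, -17.6) = 0

Answer: 0.0000 41.4000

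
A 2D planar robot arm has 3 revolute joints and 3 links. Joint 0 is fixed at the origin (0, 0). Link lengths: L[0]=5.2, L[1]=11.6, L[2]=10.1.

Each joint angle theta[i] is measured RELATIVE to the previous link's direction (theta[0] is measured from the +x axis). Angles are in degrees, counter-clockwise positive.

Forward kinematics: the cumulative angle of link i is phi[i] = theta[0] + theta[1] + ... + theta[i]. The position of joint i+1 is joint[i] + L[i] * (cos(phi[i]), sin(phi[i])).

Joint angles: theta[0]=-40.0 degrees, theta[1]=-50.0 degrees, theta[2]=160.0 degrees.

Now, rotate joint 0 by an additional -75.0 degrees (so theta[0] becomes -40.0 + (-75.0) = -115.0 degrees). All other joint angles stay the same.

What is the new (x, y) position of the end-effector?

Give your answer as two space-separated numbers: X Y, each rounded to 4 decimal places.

Answer: -3.3408 -8.5954

Derivation:
joint[0] = (0.0000, 0.0000)  (base)
link 0: phi[0] = -115 = -115 deg
  cos(-115 deg) = -0.4226, sin(-115 deg) = -0.9063
  joint[1] = (0.0000, 0.0000) + 5.2 * (-0.4226, -0.9063) = (0.0000 + -2.1976, 0.0000 + -4.7128) = (-2.1976, -4.7128)
link 1: phi[1] = -115 + -50 = -165 deg
  cos(-165 deg) = -0.9659, sin(-165 deg) = -0.2588
  joint[2] = (-2.1976, -4.7128) + 11.6 * (-0.9659, -0.2588) = (-2.1976 + -11.2047, -4.7128 + -3.0023) = (-13.4024, -7.7151)
link 2: phi[2] = -115 + -50 + 160 = -5 deg
  cos(-5 deg) = 0.9962, sin(-5 deg) = -0.0872
  joint[3] = (-13.4024, -7.7151) + 10.1 * (0.9962, -0.0872) = (-13.4024 + 10.0616, -7.7151 + -0.8803) = (-3.3408, -8.5954)
End effector: (-3.3408, -8.5954)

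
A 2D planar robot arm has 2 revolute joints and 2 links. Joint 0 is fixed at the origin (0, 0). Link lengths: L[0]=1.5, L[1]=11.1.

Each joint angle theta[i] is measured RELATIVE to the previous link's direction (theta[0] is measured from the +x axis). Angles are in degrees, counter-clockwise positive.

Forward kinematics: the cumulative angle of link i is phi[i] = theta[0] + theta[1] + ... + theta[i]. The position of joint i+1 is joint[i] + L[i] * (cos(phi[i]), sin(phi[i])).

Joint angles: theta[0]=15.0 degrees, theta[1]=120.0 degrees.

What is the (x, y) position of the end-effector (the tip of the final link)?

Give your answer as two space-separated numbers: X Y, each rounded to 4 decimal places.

joint[0] = (0.0000, 0.0000)  (base)
link 0: phi[0] = 15 = 15 deg
  cos(15 deg) = 0.9659, sin(15 deg) = 0.2588
  joint[1] = (0.0000, 0.0000) + 1.5 * (0.9659, 0.2588) = (0.0000 + 1.4489, 0.0000 + 0.3882) = (1.4489, 0.3882)
link 1: phi[1] = 15 + 120 = 135 deg
  cos(135 deg) = -0.7071, sin(135 deg) = 0.7071
  joint[2] = (1.4489, 0.3882) + 11.1 * (-0.7071, 0.7071) = (1.4489 + -7.8489, 0.3882 + 7.8489) = (-6.4000, 8.2371)
End effector: (-6.4000, 8.2371)

Answer: -6.4000 8.2371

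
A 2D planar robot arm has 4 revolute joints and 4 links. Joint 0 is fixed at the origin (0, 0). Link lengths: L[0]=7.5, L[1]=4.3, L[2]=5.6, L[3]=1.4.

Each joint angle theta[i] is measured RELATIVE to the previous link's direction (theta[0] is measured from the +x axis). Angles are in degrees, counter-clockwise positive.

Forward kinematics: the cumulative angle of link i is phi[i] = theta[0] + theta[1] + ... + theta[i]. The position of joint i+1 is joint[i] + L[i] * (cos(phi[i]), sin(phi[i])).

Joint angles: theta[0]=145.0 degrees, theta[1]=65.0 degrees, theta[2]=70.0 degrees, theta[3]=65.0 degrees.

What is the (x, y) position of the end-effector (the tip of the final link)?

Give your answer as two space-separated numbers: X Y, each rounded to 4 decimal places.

Answer: -7.5428 -3.7254

Derivation:
joint[0] = (0.0000, 0.0000)  (base)
link 0: phi[0] = 145 = 145 deg
  cos(145 deg) = -0.8192, sin(145 deg) = 0.5736
  joint[1] = (0.0000, 0.0000) + 7.5 * (-0.8192, 0.5736) = (0.0000 + -6.1436, 0.0000 + 4.3018) = (-6.1436, 4.3018)
link 1: phi[1] = 145 + 65 = 210 deg
  cos(210 deg) = -0.8660, sin(210 deg) = -0.5000
  joint[2] = (-6.1436, 4.3018) + 4.3 * (-0.8660, -0.5000) = (-6.1436 + -3.7239, 4.3018 + -2.1500) = (-9.8675, 2.1518)
link 2: phi[2] = 145 + 65 + 70 = 280 deg
  cos(280 deg) = 0.1736, sin(280 deg) = -0.9848
  joint[3] = (-9.8675, 2.1518) + 5.6 * (0.1736, -0.9848) = (-9.8675 + 0.9724, 2.1518 + -5.5149) = (-8.8951, -3.3631)
link 3: phi[3] = 145 + 65 + 70 + 65 = 345 deg
  cos(345 deg) = 0.9659, sin(345 deg) = -0.2588
  joint[4] = (-8.8951, -3.3631) + 1.4 * (0.9659, -0.2588) = (-8.8951 + 1.3523, -3.3631 + -0.3623) = (-7.5428, -3.7254)
End effector: (-7.5428, -3.7254)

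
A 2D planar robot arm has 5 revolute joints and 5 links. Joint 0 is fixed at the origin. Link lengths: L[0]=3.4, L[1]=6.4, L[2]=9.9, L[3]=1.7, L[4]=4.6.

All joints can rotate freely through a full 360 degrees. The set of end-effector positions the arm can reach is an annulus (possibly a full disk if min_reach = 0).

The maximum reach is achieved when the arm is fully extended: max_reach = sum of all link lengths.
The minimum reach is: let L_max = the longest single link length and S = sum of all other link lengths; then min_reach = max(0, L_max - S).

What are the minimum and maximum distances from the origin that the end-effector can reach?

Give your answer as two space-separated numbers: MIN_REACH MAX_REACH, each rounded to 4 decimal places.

Answer: 0.0000 26.0000

Derivation:
Link lengths: [3.4, 6.4, 9.9, 1.7, 4.6]
max_reach = 3.4 + 6.4 + 9.9 + 1.7 + 4.6 = 26
L_max = max([3.4, 6.4, 9.9, 1.7, 4.6]) = 9.9
S (sum of others) = 26 - 9.9 = 16.1
min_reach = max(0, 9.9 - 16.1) = max(0, -6.2) = 0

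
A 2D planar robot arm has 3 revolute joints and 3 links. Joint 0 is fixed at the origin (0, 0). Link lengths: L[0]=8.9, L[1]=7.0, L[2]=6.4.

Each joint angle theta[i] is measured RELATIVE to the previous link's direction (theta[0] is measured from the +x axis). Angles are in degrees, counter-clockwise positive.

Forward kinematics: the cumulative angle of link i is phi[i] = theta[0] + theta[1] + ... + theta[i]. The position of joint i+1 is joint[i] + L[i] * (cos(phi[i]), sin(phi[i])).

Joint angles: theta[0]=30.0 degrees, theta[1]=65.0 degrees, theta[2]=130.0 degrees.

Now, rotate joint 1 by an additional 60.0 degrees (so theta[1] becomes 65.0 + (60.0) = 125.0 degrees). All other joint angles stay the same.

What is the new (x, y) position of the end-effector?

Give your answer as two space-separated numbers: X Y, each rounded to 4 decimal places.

Answer: 3.0199 1.2264

Derivation:
joint[0] = (0.0000, 0.0000)  (base)
link 0: phi[0] = 30 = 30 deg
  cos(30 deg) = 0.8660, sin(30 deg) = 0.5000
  joint[1] = (0.0000, 0.0000) + 8.9 * (0.8660, 0.5000) = (0.0000 + 7.7076, 0.0000 + 4.4500) = (7.7076, 4.4500)
link 1: phi[1] = 30 + 125 = 155 deg
  cos(155 deg) = -0.9063, sin(155 deg) = 0.4226
  joint[2] = (7.7076, 4.4500) + 7 * (-0.9063, 0.4226) = (7.7076 + -6.3442, 4.4500 + 2.9583) = (1.3635, 7.4083)
link 2: phi[2] = 30 + 125 + 130 = 285 deg
  cos(285 deg) = 0.2588, sin(285 deg) = -0.9659
  joint[3] = (1.3635, 7.4083) + 6.4 * (0.2588, -0.9659) = (1.3635 + 1.6564, 7.4083 + -6.1819) = (3.0199, 1.2264)
End effector: (3.0199, 1.2264)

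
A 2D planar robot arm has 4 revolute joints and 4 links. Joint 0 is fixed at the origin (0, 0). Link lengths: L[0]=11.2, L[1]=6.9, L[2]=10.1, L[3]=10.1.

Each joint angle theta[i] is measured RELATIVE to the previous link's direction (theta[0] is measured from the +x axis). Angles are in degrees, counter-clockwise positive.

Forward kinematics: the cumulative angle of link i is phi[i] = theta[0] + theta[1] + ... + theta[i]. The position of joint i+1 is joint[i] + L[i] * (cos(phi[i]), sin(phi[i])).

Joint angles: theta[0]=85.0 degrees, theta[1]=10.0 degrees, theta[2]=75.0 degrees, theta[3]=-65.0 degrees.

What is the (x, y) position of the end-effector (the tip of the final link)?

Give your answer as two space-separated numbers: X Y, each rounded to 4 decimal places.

Answer: -12.1859 29.5408

Derivation:
joint[0] = (0.0000, 0.0000)  (base)
link 0: phi[0] = 85 = 85 deg
  cos(85 deg) = 0.0872, sin(85 deg) = 0.9962
  joint[1] = (0.0000, 0.0000) + 11.2 * (0.0872, 0.9962) = (0.0000 + 0.9761, 0.0000 + 11.1574) = (0.9761, 11.1574)
link 1: phi[1] = 85 + 10 = 95 deg
  cos(95 deg) = -0.0872, sin(95 deg) = 0.9962
  joint[2] = (0.9761, 11.1574) + 6.9 * (-0.0872, 0.9962) = (0.9761 + -0.6014, 11.1574 + 6.8737) = (0.3748, 18.0311)
link 2: phi[2] = 85 + 10 + 75 = 170 deg
  cos(170 deg) = -0.9848, sin(170 deg) = 0.1736
  joint[3] = (0.3748, 18.0311) + 10.1 * (-0.9848, 0.1736) = (0.3748 + -9.9466, 18.0311 + 1.7538) = (-9.5718, 19.7850)
link 3: phi[3] = 85 + 10 + 75 + -65 = 105 deg
  cos(105 deg) = -0.2588, sin(105 deg) = 0.9659
  joint[4] = (-9.5718, 19.7850) + 10.1 * (-0.2588, 0.9659) = (-9.5718 + -2.6141, 19.7850 + 9.7559) = (-12.1859, 29.5408)
End effector: (-12.1859, 29.5408)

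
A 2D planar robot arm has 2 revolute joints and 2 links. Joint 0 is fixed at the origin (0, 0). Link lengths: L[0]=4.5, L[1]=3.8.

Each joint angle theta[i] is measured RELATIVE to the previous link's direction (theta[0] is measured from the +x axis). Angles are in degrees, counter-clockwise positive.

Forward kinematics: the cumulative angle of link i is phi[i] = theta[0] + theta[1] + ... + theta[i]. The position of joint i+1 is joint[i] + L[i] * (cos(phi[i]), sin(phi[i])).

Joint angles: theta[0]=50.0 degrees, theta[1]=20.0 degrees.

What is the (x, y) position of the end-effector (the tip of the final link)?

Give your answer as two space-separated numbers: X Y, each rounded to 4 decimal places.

Answer: 4.1922 7.0180

Derivation:
joint[0] = (0.0000, 0.0000)  (base)
link 0: phi[0] = 50 = 50 deg
  cos(50 deg) = 0.6428, sin(50 deg) = 0.7660
  joint[1] = (0.0000, 0.0000) + 4.5 * (0.6428, 0.7660) = (0.0000 + 2.8925, 0.0000 + 3.4472) = (2.8925, 3.4472)
link 1: phi[1] = 50 + 20 = 70 deg
  cos(70 deg) = 0.3420, sin(70 deg) = 0.9397
  joint[2] = (2.8925, 3.4472) + 3.8 * (0.3420, 0.9397) = (2.8925 + 1.2997, 3.4472 + 3.5708) = (4.1922, 7.0180)
End effector: (4.1922, 7.0180)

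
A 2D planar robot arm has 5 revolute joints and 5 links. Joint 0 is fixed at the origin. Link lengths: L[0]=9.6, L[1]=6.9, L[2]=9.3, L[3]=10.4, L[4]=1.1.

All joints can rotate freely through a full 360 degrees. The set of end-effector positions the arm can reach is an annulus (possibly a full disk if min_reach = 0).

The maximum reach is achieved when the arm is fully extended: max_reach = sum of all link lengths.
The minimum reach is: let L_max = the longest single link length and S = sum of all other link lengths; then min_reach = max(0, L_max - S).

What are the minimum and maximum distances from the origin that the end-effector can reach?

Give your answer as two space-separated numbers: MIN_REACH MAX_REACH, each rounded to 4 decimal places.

Link lengths: [9.6, 6.9, 9.3, 10.4, 1.1]
max_reach = 9.6 + 6.9 + 9.3 + 10.4 + 1.1 = 37.3
L_max = max([9.6, 6.9, 9.3, 10.4, 1.1]) = 10.4
S (sum of others) = 37.3 - 10.4 = 26.9
min_reach = max(0, 10.4 - 26.9) = max(0, -16.5) = 0

Answer: 0.0000 37.3000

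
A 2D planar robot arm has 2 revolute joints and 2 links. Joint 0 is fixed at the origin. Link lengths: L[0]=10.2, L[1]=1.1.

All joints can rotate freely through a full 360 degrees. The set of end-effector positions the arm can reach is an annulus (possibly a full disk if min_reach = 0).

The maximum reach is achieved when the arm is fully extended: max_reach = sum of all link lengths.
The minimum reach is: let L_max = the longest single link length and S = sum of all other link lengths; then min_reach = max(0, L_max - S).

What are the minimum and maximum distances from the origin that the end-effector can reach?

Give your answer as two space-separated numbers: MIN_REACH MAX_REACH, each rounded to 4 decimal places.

Link lengths: [10.2, 1.1]
max_reach = 10.2 + 1.1 = 11.3
L_max = max([10.2, 1.1]) = 10.2
S (sum of others) = 11.3 - 10.2 = 1.1
min_reach = max(0, 10.2 - 1.1) = max(0, 9.1) = 9.1

Answer: 9.1000 11.3000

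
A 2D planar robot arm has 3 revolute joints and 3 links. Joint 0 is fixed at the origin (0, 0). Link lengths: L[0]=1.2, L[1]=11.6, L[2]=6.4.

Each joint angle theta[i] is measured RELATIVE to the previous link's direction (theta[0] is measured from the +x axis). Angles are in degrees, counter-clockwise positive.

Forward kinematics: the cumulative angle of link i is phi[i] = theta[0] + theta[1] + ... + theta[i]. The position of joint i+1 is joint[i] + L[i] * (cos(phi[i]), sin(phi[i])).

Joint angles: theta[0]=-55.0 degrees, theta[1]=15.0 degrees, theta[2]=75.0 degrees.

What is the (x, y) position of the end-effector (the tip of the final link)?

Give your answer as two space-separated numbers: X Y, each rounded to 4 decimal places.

joint[0] = (0.0000, 0.0000)  (base)
link 0: phi[0] = -55 = -55 deg
  cos(-55 deg) = 0.5736, sin(-55 deg) = -0.8192
  joint[1] = (0.0000, 0.0000) + 1.2 * (0.5736, -0.8192) = (0.0000 + 0.6883, 0.0000 + -0.9830) = (0.6883, -0.9830)
link 1: phi[1] = -55 + 15 = -40 deg
  cos(-40 deg) = 0.7660, sin(-40 deg) = -0.6428
  joint[2] = (0.6883, -0.9830) + 11.6 * (0.7660, -0.6428) = (0.6883 + 8.8861, -0.9830 + -7.4563) = (9.5744, -8.4393)
link 2: phi[2] = -55 + 15 + 75 = 35 deg
  cos(35 deg) = 0.8192, sin(35 deg) = 0.5736
  joint[3] = (9.5744, -8.4393) + 6.4 * (0.8192, 0.5736) = (9.5744 + 5.2426, -8.4393 + 3.6709) = (14.8170, -4.7684)
End effector: (14.8170, -4.7684)

Answer: 14.8170 -4.7684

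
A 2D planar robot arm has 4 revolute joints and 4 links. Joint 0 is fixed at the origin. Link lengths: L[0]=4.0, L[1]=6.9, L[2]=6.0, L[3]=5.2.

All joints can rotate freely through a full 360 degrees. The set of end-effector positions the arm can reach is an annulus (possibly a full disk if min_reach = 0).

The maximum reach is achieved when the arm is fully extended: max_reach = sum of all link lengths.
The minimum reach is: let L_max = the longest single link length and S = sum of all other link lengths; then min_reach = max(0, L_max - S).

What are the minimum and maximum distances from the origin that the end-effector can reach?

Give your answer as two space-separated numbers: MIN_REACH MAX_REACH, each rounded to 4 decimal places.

Link lengths: [4.0, 6.9, 6.0, 5.2]
max_reach = 4 + 6.9 + 6 + 5.2 = 22.1
L_max = max([4.0, 6.9, 6.0, 5.2]) = 6.9
S (sum of others) = 22.1 - 6.9 = 15.2
min_reach = max(0, 6.9 - 15.2) = max(0, -8.3) = 0

Answer: 0.0000 22.1000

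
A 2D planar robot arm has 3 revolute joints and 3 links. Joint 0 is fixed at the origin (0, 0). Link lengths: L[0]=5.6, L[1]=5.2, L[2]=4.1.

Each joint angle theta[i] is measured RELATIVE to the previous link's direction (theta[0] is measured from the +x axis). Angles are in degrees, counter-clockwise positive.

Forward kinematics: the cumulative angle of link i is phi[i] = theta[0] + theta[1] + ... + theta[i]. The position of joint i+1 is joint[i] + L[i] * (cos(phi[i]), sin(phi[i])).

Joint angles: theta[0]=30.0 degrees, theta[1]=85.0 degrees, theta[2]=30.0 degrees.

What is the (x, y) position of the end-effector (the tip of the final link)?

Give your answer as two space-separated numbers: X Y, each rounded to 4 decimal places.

Answer: -0.7064 9.8645

Derivation:
joint[0] = (0.0000, 0.0000)  (base)
link 0: phi[0] = 30 = 30 deg
  cos(30 deg) = 0.8660, sin(30 deg) = 0.5000
  joint[1] = (0.0000, 0.0000) + 5.6 * (0.8660, 0.5000) = (0.0000 + 4.8497, 0.0000 + 2.8000) = (4.8497, 2.8000)
link 1: phi[1] = 30 + 85 = 115 deg
  cos(115 deg) = -0.4226, sin(115 deg) = 0.9063
  joint[2] = (4.8497, 2.8000) + 5.2 * (-0.4226, 0.9063) = (4.8497 + -2.1976, 2.8000 + 4.7128) = (2.6521, 7.5128)
link 2: phi[2] = 30 + 85 + 30 = 145 deg
  cos(145 deg) = -0.8192, sin(145 deg) = 0.5736
  joint[3] = (2.6521, 7.5128) + 4.1 * (-0.8192, 0.5736) = (2.6521 + -3.3585, 7.5128 + 2.3517) = (-0.7064, 9.8645)
End effector: (-0.7064, 9.8645)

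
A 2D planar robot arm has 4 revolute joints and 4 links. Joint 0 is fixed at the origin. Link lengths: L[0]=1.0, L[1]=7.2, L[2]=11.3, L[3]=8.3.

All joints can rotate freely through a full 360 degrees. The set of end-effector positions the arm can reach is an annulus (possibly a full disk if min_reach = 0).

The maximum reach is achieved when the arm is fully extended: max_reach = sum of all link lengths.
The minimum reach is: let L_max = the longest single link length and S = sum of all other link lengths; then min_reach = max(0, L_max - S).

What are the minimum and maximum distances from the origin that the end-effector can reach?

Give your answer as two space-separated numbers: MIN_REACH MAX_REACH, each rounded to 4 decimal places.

Link lengths: [1.0, 7.2, 11.3, 8.3]
max_reach = 1 + 7.2 + 11.3 + 8.3 = 27.8
L_max = max([1.0, 7.2, 11.3, 8.3]) = 11.3
S (sum of others) = 27.8 - 11.3 = 16.5
min_reach = max(0, 11.3 - 16.5) = max(0, -5.2) = 0

Answer: 0.0000 27.8000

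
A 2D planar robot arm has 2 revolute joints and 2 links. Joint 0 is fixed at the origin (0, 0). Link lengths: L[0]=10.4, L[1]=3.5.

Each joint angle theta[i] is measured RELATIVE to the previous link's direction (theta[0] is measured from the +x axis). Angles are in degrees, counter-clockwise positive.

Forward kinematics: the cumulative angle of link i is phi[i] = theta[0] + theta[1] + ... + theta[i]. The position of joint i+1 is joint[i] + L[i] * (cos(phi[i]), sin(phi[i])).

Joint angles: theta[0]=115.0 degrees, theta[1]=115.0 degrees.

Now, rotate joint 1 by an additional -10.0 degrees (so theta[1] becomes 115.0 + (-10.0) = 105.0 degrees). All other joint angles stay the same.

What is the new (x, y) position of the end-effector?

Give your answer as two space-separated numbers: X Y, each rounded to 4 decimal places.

Answer: -7.0764 7.1758

Derivation:
joint[0] = (0.0000, 0.0000)  (base)
link 0: phi[0] = 115 = 115 deg
  cos(115 deg) = -0.4226, sin(115 deg) = 0.9063
  joint[1] = (0.0000, 0.0000) + 10.4 * (-0.4226, 0.9063) = (0.0000 + -4.3952, 0.0000 + 9.4256) = (-4.3952, 9.4256)
link 1: phi[1] = 115 + 105 = 220 deg
  cos(220 deg) = -0.7660, sin(220 deg) = -0.6428
  joint[2] = (-4.3952, 9.4256) + 3.5 * (-0.7660, -0.6428) = (-4.3952 + -2.6812, 9.4256 + -2.2498) = (-7.0764, 7.1758)
End effector: (-7.0764, 7.1758)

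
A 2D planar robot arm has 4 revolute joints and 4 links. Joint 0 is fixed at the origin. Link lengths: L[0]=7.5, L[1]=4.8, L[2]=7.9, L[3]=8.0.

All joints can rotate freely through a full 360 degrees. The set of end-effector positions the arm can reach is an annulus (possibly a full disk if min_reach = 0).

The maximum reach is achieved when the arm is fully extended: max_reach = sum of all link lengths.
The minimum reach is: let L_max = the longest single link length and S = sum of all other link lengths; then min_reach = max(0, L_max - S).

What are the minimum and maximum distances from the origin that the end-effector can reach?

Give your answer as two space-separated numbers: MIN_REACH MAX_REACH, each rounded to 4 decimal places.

Answer: 0.0000 28.2000

Derivation:
Link lengths: [7.5, 4.8, 7.9, 8.0]
max_reach = 7.5 + 4.8 + 7.9 + 8 = 28.2
L_max = max([7.5, 4.8, 7.9, 8.0]) = 8
S (sum of others) = 28.2 - 8 = 20.2
min_reach = max(0, 8 - 20.2) = max(0, -12.2) = 0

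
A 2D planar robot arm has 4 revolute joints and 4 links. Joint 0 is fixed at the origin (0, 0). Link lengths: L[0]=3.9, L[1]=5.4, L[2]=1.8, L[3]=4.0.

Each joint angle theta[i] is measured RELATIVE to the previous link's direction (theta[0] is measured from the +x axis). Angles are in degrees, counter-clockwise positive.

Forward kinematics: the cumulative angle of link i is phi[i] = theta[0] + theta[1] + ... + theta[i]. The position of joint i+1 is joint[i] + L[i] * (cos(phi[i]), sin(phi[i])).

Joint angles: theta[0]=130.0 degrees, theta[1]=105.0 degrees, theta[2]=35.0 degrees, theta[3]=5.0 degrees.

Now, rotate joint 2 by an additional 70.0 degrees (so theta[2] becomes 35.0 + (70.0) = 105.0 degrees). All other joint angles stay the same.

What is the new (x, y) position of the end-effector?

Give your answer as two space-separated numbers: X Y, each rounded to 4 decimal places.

joint[0] = (0.0000, 0.0000)  (base)
link 0: phi[0] = 130 = 130 deg
  cos(130 deg) = -0.6428, sin(130 deg) = 0.7660
  joint[1] = (0.0000, 0.0000) + 3.9 * (-0.6428, 0.7660) = (0.0000 + -2.5069, 0.0000 + 2.9876) = (-2.5069, 2.9876)
link 1: phi[1] = 130 + 105 = 235 deg
  cos(235 deg) = -0.5736, sin(235 deg) = -0.8192
  joint[2] = (-2.5069, 2.9876) + 5.4 * (-0.5736, -0.8192) = (-2.5069 + -3.0973, 2.9876 + -4.4234) = (-5.6042, -1.4358)
link 2: phi[2] = 130 + 105 + 105 = 340 deg
  cos(340 deg) = 0.9397, sin(340 deg) = -0.3420
  joint[3] = (-5.6042, -1.4358) + 1.8 * (0.9397, -0.3420) = (-5.6042 + 1.6914, -1.4358 + -0.6156) = (-3.9127, -2.0515)
link 3: phi[3] = 130 + 105 + 105 + 5 = 345 deg
  cos(345 deg) = 0.9659, sin(345 deg) = -0.2588
  joint[4] = (-3.9127, -2.0515) + 4 * (0.9659, -0.2588) = (-3.9127 + 3.8637, -2.0515 + -1.0353) = (-0.0490, -3.0868)
End effector: (-0.0490, -3.0868)

Answer: -0.0490 -3.0868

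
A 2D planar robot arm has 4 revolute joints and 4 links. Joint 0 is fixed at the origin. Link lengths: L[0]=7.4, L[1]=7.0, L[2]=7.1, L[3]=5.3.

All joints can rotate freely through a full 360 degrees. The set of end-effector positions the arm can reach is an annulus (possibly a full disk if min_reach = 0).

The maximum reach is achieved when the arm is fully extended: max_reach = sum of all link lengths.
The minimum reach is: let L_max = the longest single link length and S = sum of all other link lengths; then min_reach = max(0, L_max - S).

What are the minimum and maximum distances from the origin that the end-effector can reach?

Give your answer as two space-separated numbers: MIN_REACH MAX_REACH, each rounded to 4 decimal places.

Answer: 0.0000 26.8000

Derivation:
Link lengths: [7.4, 7.0, 7.1, 5.3]
max_reach = 7.4 + 7 + 7.1 + 5.3 = 26.8
L_max = max([7.4, 7.0, 7.1, 5.3]) = 7.4
S (sum of others) = 26.8 - 7.4 = 19.4
min_reach = max(0, 7.4 - 19.4) = max(0, -12) = 0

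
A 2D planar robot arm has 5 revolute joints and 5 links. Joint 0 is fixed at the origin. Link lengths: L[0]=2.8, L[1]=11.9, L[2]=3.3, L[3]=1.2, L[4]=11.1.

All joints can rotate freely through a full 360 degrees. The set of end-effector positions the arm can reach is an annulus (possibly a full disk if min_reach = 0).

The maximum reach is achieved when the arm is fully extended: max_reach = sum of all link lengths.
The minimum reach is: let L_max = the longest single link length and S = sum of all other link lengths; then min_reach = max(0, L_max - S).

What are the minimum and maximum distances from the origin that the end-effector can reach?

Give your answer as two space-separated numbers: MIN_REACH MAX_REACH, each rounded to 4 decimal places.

Link lengths: [2.8, 11.9, 3.3, 1.2, 11.1]
max_reach = 2.8 + 11.9 + 3.3 + 1.2 + 11.1 = 30.3
L_max = max([2.8, 11.9, 3.3, 1.2, 11.1]) = 11.9
S (sum of others) = 30.3 - 11.9 = 18.4
min_reach = max(0, 11.9 - 18.4) = max(0, -6.5) = 0

Answer: 0.0000 30.3000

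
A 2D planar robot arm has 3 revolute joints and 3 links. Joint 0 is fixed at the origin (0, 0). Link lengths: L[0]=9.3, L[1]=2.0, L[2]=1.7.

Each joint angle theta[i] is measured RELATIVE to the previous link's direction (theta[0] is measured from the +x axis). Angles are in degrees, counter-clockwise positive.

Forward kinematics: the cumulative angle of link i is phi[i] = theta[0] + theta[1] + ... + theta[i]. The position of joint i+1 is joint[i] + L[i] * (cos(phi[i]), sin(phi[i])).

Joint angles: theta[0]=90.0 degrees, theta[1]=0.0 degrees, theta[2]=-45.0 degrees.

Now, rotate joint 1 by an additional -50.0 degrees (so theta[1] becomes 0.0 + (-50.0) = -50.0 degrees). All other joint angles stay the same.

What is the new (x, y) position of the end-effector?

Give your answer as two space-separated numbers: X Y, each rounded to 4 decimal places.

Answer: 3.2256 10.4374

Derivation:
joint[0] = (0.0000, 0.0000)  (base)
link 0: phi[0] = 90 = 90 deg
  cos(90 deg) = 0.0000, sin(90 deg) = 1.0000
  joint[1] = (0.0000, 0.0000) + 9.3 * (0.0000, 1.0000) = (0.0000 + 0.0000, 0.0000 + 9.3000) = (0.0000, 9.3000)
link 1: phi[1] = 90 + -50 = 40 deg
  cos(40 deg) = 0.7660, sin(40 deg) = 0.6428
  joint[2] = (0.0000, 9.3000) + 2 * (0.7660, 0.6428) = (0.0000 + 1.5321, 9.3000 + 1.2856) = (1.5321, 10.5856)
link 2: phi[2] = 90 + -50 + -45 = -5 deg
  cos(-5 deg) = 0.9962, sin(-5 deg) = -0.0872
  joint[3] = (1.5321, 10.5856) + 1.7 * (0.9962, -0.0872) = (1.5321 + 1.6935, 10.5856 + -0.1482) = (3.2256, 10.4374)
End effector: (3.2256, 10.4374)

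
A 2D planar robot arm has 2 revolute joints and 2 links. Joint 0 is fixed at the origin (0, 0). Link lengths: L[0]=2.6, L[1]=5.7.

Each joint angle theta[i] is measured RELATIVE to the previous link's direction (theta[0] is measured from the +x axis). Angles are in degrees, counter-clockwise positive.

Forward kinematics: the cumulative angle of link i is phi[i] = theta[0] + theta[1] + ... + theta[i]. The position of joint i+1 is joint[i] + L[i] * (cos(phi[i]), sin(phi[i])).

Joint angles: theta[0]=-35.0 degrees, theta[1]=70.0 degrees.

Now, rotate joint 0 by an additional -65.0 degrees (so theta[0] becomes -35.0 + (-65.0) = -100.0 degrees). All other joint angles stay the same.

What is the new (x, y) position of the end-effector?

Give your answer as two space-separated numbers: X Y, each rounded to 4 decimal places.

Answer: 4.4849 -5.4105

Derivation:
joint[0] = (0.0000, 0.0000)  (base)
link 0: phi[0] = -100 = -100 deg
  cos(-100 deg) = -0.1736, sin(-100 deg) = -0.9848
  joint[1] = (0.0000, 0.0000) + 2.6 * (-0.1736, -0.9848) = (0.0000 + -0.4515, 0.0000 + -2.5605) = (-0.4515, -2.5605)
link 1: phi[1] = -100 + 70 = -30 deg
  cos(-30 deg) = 0.8660, sin(-30 deg) = -0.5000
  joint[2] = (-0.4515, -2.5605) + 5.7 * (0.8660, -0.5000) = (-0.4515 + 4.9363, -2.5605 + -2.8500) = (4.4849, -5.4105)
End effector: (4.4849, -5.4105)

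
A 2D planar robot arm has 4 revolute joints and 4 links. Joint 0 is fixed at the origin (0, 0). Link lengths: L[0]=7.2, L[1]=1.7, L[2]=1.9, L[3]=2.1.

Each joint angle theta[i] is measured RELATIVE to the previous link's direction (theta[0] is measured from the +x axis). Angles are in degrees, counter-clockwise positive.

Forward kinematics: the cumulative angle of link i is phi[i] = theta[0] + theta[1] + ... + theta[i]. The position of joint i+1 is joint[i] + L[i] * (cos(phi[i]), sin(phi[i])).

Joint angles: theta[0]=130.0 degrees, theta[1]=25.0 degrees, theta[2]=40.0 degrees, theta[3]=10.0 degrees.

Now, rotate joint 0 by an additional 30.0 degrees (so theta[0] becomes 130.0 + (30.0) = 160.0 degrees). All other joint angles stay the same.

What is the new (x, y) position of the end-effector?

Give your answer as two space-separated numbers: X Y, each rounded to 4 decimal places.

joint[0] = (0.0000, 0.0000)  (base)
link 0: phi[0] = 160 = 160 deg
  cos(160 deg) = -0.9397, sin(160 deg) = 0.3420
  joint[1] = (0.0000, 0.0000) + 7.2 * (-0.9397, 0.3420) = (0.0000 + -6.7658, 0.0000 + 2.4625) = (-6.7658, 2.4625)
link 1: phi[1] = 160 + 25 = 185 deg
  cos(185 deg) = -0.9962, sin(185 deg) = -0.0872
  joint[2] = (-6.7658, 2.4625) + 1.7 * (-0.9962, -0.0872) = (-6.7658 + -1.6935, 2.4625 + -0.1482) = (-8.4593, 2.3144)
link 2: phi[2] = 160 + 25 + 40 = 225 deg
  cos(225 deg) = -0.7071, sin(225 deg) = -0.7071
  joint[3] = (-8.4593, 2.3144) + 1.9 * (-0.7071, -0.7071) = (-8.4593 + -1.3435, 2.3144 + -1.3435) = (-9.8028, 0.9709)
link 3: phi[3] = 160 + 25 + 40 + 10 = 235 deg
  cos(235 deg) = -0.5736, sin(235 deg) = -0.8192
  joint[4] = (-9.8028, 0.9709) + 2.1 * (-0.5736, -0.8192) = (-9.8028 + -1.2045, 0.9709 + -1.7202) = (-11.0073, -0.7493)
End effector: (-11.0073, -0.7493)

Answer: -11.0073 -0.7493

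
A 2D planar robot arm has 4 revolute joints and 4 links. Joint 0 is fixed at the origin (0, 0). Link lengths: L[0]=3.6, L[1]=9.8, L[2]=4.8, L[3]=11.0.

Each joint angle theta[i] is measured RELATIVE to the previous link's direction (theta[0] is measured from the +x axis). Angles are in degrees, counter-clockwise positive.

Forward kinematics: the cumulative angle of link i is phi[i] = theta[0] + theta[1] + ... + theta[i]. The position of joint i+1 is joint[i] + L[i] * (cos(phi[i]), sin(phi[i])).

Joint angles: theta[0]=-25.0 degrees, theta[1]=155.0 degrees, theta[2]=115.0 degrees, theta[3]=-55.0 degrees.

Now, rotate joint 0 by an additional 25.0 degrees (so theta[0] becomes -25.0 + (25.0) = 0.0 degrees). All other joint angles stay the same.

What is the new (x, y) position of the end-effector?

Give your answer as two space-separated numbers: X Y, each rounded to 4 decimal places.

joint[0] = (0.0000, 0.0000)  (base)
link 0: phi[0] = 0 = 0 deg
  cos(0 deg) = 1.0000, sin(0 deg) = 0.0000
  joint[1] = (0.0000, 0.0000) + 3.6 * (1.0000, 0.0000) = (0.0000 + 3.6000, 0.0000 + 0.0000) = (3.6000, 0.0000)
link 1: phi[1] = 0 + 155 = 155 deg
  cos(155 deg) = -0.9063, sin(155 deg) = 0.4226
  joint[2] = (3.6000, 0.0000) + 9.8 * (-0.9063, 0.4226) = (3.6000 + -8.8818, 0.0000 + 4.1417) = (-5.2818, 4.1417)
link 2: phi[2] = 0 + 155 + 115 = 270 deg
  cos(270 deg) = -0.0000, sin(270 deg) = -1.0000
  joint[3] = (-5.2818, 4.1417) + 4.8 * (-0.0000, -1.0000) = (-5.2818 + -0.0000, 4.1417 + -4.8000) = (-5.2818, -0.6583)
link 3: phi[3] = 0 + 155 + 115 + -55 = 215 deg
  cos(215 deg) = -0.8192, sin(215 deg) = -0.5736
  joint[4] = (-5.2818, -0.6583) + 11 * (-0.8192, -0.5736) = (-5.2818 + -9.0107, -0.6583 + -6.3093) = (-14.2925, -6.9677)
End effector: (-14.2925, -6.9677)

Answer: -14.2925 -6.9677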